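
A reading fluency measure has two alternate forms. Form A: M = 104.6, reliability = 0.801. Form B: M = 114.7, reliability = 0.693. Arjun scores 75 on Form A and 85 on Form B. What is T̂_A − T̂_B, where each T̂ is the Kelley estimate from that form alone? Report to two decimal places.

T̂_A = 0.801(75) + 0.199(104.6) = 80.8904
T̂_B = 0.693(85) + 0.307(114.7) = 94.1179
T̂_A − T̂_B = -13.2275

-13.23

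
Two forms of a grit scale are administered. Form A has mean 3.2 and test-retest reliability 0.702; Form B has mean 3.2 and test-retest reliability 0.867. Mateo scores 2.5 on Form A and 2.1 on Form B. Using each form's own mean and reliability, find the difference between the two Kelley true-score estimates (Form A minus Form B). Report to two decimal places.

0.46

T̂_A = 0.702(2.5) + 0.298(3.2) = 2.7086
T̂_B = 0.867(2.1) + 0.133(3.2) = 2.2463
T̂_A − T̂_B = 0.4623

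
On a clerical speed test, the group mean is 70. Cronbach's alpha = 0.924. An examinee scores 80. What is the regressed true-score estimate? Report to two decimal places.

79.24

T̂ = 0.924(80) + 0.076(70) = 73.920 + 5.320 = 79.240 → 79.24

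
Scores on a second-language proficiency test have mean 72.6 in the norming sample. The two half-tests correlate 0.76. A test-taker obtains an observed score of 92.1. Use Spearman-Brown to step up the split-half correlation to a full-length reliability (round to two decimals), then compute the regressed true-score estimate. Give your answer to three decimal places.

Spearman-Brown: ρ = 2r/(1 + r) = 2(0.76)/(1 + 0.76) = 1.520/1.76 = 0.8636 → 0.86
T̂ = ρX + (1 − ρ)μ
  = 0.86 × 92.1 + 0.14 × 72.6
  = 79.206 + 10.164
  = 89.3700
  ≈ 89.370

89.370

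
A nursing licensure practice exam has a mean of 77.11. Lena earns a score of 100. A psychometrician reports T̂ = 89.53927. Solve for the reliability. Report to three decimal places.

T̂ = ρX + (1 − ρ)μ  ⇒  T̂ − μ = ρ(X − μ)
ρ = (T̂ − μ)/(X − μ) = (89.53927 − 77.11) / (100 − 77.11) = 12.42927 / 22.89 = 0.54300

0.543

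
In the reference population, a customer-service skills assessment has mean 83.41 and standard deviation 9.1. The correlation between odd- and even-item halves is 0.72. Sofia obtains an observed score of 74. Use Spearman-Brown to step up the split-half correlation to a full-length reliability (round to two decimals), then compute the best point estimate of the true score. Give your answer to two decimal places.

Spearman-Brown: ρ = 2r/(1 + r) = 2(0.72)/(1 + 0.72) = 1.440/1.72 = 0.8372 → 0.84
Kelley's formula gives T̂ = 0.84·74 + 0.16·83.41 = 62.16 + 13.3456 = 75.506.

75.51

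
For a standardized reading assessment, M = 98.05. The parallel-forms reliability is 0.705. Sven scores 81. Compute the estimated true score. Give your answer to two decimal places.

T̂ = 0.705(81) + 0.295(98.05) = 57.105 + 28.92475 = 86.030 → 86.03

86.03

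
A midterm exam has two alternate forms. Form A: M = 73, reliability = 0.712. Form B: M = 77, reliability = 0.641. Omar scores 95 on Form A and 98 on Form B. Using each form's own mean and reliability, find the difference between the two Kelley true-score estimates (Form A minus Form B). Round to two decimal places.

-1.80

T̂_A = 0.712(95) + 0.288(73) = 88.6640
T̂_B = 0.641(98) + 0.359(77) = 90.4610
T̂_A − T̂_B = -1.7970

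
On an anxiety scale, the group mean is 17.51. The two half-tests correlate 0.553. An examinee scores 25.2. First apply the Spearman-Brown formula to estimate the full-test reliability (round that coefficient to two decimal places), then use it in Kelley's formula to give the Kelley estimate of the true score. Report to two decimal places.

22.97

Spearman-Brown: ρ = 2r/(1 + r) = 2(0.553)/(1 + 0.553) = 1.1060/1.553 = 0.7122 → 0.71
T̂ = ρX + (1 − ρ)μ
  = 0.71 × 25.2 + 0.29 × 17.51
  = 17.892 + 5.0779
  = 22.970
  ≈ 22.97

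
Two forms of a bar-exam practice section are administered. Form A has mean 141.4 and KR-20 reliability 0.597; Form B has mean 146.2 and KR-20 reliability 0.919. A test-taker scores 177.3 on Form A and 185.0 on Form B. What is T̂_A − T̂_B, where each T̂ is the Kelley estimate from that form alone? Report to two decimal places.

-19.02

T̂_A = 0.597(177.3) + 0.403(141.4) = 162.8323
T̂_B = 0.919(185.0) + 0.081(146.2) = 181.8572
T̂_A − T̂_B = -19.0249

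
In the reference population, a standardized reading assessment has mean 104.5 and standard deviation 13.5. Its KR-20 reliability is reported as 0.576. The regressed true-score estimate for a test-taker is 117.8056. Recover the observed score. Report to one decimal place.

T̂ = ρX + (1 − ρ)μ  ⇒  X = (T̂ − (1 − ρ)μ) / ρ
X = (117.8056 − 0.424 × 104.5) / 0.576 = (117.8056 − 44.3080) / 0.576 = 73.4976 / 0.576 = 127.600

127.6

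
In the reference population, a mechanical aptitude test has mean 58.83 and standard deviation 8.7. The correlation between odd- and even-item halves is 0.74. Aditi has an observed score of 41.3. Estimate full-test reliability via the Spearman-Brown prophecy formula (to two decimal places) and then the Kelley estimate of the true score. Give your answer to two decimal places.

43.93

Spearman-Brown: ρ = 2r/(1 + r) = 2(0.74)/(1 + 0.74) = 1.480/1.74 = 0.8506 → 0.85
T̂ = ρX + (1 − ρ)μ
  = 0.85 × 41.3 + 0.15 × 58.83
  = 35.105 + 8.8245
  = 43.929
  ≈ 43.93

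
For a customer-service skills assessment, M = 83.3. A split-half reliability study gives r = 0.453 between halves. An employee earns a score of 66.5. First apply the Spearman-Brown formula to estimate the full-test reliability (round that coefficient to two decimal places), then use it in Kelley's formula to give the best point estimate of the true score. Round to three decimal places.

72.884

Spearman-Brown: ρ = 2r/(1 + r) = 2(0.453)/(1 + 0.453) = 0.9060/1.453 = 0.6235 → 0.62
Kelley's formula gives T̂ = 0.62·66.5 + 0.38·83.3 = 41.230 + 31.654 = 72.8840.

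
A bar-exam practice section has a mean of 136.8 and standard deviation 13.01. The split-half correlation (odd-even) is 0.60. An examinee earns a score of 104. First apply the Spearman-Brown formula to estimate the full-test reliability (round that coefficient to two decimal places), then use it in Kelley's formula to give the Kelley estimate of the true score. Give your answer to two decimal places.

112.20

Spearman-Brown: ρ = 2r/(1 + r) = 2(0.60)/(1 + 0.60) = 1.200/1.60 = 0.7500 → 0.75
Kelley's formula gives T̂ = 0.75·104 + 0.25·136.8 = 78.00 + 34.200 = 112.200.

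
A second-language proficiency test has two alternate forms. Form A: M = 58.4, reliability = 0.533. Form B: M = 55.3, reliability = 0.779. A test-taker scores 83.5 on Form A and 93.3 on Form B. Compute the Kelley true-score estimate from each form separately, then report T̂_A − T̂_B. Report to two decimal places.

-13.12

T̂_A = 0.533(83.5) + 0.467(58.4) = 71.7783
T̂_B = 0.779(93.3) + 0.221(55.3) = 84.9020
T̂_A − T̂_B = -13.1237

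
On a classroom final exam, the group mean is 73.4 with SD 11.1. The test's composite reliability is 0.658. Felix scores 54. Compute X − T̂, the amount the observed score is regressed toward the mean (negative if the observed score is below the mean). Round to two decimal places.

-6.63

T̂ = 0.658(54) + 0.342(73.4) = 35.532 + 25.1028 = 60.6348 → 60.635
X − T̂ = 54 − 60.635 = -6.635 → -6.63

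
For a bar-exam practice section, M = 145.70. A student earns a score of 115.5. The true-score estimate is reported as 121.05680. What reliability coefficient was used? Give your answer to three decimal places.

0.816

T̂ = ρX + (1 − ρ)μ  ⇒  T̂ − μ = ρ(X − μ)
ρ = (T̂ − μ)/(X − μ) = (121.05680 − 145.70) / (115.5 − 145.70) = -24.64320 / -30.20 = 0.81600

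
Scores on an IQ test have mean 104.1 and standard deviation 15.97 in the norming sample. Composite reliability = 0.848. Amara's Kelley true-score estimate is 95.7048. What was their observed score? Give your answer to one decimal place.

94.2

T̂ = ρX + (1 − ρ)μ  ⇒  X = (T̂ − (1 − ρ)μ) / ρ
X = (95.7048 − 0.152 × 104.1) / 0.848 = (95.7048 − 15.8232) / 0.848 = 79.8816 / 0.848 = 94.200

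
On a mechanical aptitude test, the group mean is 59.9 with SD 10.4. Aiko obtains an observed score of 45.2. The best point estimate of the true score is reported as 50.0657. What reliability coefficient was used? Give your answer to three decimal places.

0.669

T̂ = ρX + (1 − ρ)μ  ⇒  T̂ − μ = ρ(X − μ)
ρ = (T̂ − μ)/(X − μ) = (50.0657 − 59.9) / (45.2 − 59.9) = -9.8343 / -14.7 = 0.66900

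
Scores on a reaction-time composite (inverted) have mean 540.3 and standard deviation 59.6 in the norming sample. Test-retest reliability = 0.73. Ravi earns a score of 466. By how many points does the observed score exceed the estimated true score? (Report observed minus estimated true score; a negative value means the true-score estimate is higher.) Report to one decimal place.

-20.1

Weight the observed score by reliability and the mean by (1 − reliability): T̂ = 0.73·466 + 0.27·540.3 = 340.18 + 145.881 = 486.061.
X − T̂ = 466 − 486.06 = -20.06 → -20.1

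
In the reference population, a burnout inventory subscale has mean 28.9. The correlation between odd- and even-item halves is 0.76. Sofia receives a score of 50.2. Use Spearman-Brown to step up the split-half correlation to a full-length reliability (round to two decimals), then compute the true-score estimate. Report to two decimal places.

47.22

Spearman-Brown: ρ = 2r/(1 + r) = 2(0.76)/(1 + 0.76) = 1.520/1.76 = 0.8636 → 0.86
T̂ = ρX + (1 − ρ)μ
  = 0.86 × 50.2 + 0.14 × 28.9
  = 43.172 + 4.046
  = 47.218
  ≈ 47.22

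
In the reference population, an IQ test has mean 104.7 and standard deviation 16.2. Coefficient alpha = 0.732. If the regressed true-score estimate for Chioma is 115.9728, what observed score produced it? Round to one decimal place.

T̂ = ρX + (1 − ρ)μ  ⇒  X = (T̂ − (1 − ρ)μ) / ρ
X = (115.9728 − 0.268 × 104.7) / 0.732 = (115.9728 − 28.0596) / 0.732 = 87.9132 / 0.732 = 120.100

120.1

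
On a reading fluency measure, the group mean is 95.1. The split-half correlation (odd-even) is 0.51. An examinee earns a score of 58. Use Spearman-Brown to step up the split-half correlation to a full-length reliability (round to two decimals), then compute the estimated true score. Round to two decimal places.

69.87

Spearman-Brown: ρ = 2r/(1 + r) = 2(0.51)/(1 + 0.51) = 1.020/1.51 = 0.6755 → 0.68
T̂ = 0.68(58) + 0.32(95.1) = 39.44 + 30.432 = 69.872 → 69.87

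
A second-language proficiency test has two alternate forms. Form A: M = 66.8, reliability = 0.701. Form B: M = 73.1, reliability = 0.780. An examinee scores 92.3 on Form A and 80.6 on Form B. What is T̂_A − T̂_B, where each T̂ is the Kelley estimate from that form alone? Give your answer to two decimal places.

T̂_A = 0.701(92.3) + 0.299(66.8) = 84.6755
T̂_B = 0.780(80.6) + 0.220(73.1) = 78.9500
T̂_A − T̂_B = 5.7255

5.73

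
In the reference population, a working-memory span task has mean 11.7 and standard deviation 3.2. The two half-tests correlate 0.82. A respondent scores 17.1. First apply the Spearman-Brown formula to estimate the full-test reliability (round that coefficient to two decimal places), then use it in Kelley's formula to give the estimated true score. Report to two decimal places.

Spearman-Brown: ρ = 2r/(1 + r) = 2(0.82)/(1 + 0.82) = 1.640/1.82 = 0.9011 → 0.90
T̂ = ρX + (1 − ρ)μ
  = 0.90 × 17.1 + 0.10 × 11.7
  = 15.390 + 1.170
  = 16.560
  ≈ 16.56

16.56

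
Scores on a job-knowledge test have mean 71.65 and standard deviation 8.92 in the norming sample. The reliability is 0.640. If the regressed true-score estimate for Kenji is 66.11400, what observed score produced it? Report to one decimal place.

T̂ = ρX + (1 − ρ)μ  ⇒  X = (T̂ − (1 − ρ)μ) / ρ
X = (66.11400 − 0.360 × 71.65) / 0.640 = (66.11400 − 25.79400) / 0.640 = 40.32000 / 0.640 = 63.000

63.0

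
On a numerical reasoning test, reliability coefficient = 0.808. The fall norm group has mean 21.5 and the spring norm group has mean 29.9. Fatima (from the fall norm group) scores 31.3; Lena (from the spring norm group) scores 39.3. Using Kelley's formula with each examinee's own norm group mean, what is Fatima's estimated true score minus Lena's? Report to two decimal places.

T̂_Fatima = 0.808(31.3) + 0.192(21.5) = 29.4184
T̂_Lena = 0.808(39.3) + 0.192(29.9) = 37.4952
Difference = 29.4184 − 37.4952 = -8.0768

-8.08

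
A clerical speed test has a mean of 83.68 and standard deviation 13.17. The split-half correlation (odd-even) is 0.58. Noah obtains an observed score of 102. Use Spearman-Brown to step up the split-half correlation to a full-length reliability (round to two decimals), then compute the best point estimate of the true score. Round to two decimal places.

97.05

Spearman-Brown: ρ = 2r/(1 + r) = 2(0.58)/(1 + 0.58) = 1.160/1.58 = 0.7342 → 0.73
T̂ = 0.73(102) + 0.27(83.68) = 74.46 + 22.5936 = 97.054 → 97.05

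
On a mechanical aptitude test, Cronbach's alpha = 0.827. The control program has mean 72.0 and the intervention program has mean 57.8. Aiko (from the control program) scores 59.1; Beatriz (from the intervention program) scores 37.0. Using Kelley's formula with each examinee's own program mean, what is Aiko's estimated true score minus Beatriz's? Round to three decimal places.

T̂_Aiko = 0.827(59.1) + 0.173(72.0) = 61.33170
T̂_Beatriz = 0.827(37.0) + 0.173(57.8) = 40.59840
Difference = 61.33170 − 40.59840 = 20.73330

20.733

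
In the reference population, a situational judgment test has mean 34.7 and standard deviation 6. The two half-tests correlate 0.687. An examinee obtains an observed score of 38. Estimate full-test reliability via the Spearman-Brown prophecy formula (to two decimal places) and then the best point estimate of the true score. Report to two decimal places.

Spearman-Brown: ρ = 2r/(1 + r) = 2(0.687)/(1 + 0.687) = 1.3740/1.687 = 0.8145 → 0.81
Kelley's formula gives T̂ = 0.81·38 + 0.19·34.7 = 30.78 + 6.593 = 37.373.

37.37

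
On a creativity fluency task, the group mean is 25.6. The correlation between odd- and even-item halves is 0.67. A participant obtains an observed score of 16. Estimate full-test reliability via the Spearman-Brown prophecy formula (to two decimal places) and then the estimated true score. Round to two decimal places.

17.92

Spearman-Brown: ρ = 2r/(1 + r) = 2(0.67)/(1 + 0.67) = 1.340/1.67 = 0.8024 → 0.80
Regress the observed score toward the mean by the unreliability: T̂ = 0.80·16 + 0.20·25.6 = 12.80 + 5.120 = 17.920.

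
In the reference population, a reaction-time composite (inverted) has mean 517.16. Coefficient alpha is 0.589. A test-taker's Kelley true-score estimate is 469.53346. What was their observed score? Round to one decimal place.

T̂ = ρX + (1 − ρ)μ  ⇒  X = (T̂ − (1 − ρ)μ) / ρ
X = (469.53346 − 0.411 × 517.16) / 0.589 = (469.53346 − 212.55276) / 0.589 = 256.98070 / 0.589 = 436.300

436.3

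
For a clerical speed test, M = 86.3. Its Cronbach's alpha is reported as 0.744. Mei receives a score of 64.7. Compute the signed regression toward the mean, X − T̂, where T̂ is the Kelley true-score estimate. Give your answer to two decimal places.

-5.53

T̂ = 0.744(64.7) + 0.256(86.3) = 48.1368 + 22.0928 = 70.2296 → 70.230
X − T̂ = 64.7 − 70.230 = -5.530 → -5.53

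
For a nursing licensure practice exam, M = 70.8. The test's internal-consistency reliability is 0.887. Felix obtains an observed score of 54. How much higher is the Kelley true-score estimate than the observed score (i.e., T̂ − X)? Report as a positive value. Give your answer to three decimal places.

T̂ = 0.887(54) + 0.113(70.8) = 47.898 + 8.0004 = 55.89840 → 55.8984
T̂ − X = 55.8984 − 54 = 1.8984 → 1.898

1.898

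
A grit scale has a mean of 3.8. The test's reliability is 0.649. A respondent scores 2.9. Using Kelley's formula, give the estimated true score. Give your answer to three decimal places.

T̂ = ρX + (1 − ρ)μ
  = 0.649 × 2.9 + 0.351 × 3.8
  = 1.8821 + 1.3338
  = 3.2159
  ≈ 3.216

3.216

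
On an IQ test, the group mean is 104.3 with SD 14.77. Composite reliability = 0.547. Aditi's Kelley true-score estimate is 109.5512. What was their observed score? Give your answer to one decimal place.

T̂ = ρX + (1 − ρ)μ  ⇒  X = (T̂ − (1 − ρ)μ) / ρ
X = (109.5512 − 0.453 × 104.3) / 0.547 = (109.5512 − 47.2479) / 0.547 = 62.3033 / 0.547 = 113.900

113.9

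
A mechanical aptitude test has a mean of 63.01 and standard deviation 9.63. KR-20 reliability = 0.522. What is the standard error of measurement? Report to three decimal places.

SEM = SD · √(1 − ρ) = 9.63 × √0.478 = 9.63 × 0.6914 = 6.6579

6.658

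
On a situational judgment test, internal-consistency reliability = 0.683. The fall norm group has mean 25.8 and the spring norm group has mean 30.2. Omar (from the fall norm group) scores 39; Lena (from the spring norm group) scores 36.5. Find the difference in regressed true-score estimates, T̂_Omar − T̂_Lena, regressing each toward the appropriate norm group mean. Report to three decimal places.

T̂_Omar = 0.683(39) + 0.317(25.8) = 34.81560
T̂_Lena = 0.683(36.5) + 0.317(30.2) = 34.50290
Difference = 34.81560 − 34.50290 = 0.31270

0.313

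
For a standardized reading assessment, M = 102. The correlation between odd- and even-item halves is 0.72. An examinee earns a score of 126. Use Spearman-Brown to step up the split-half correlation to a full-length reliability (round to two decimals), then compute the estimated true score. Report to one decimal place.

122.2

Spearman-Brown: ρ = 2r/(1 + r) = 2(0.72)/(1 + 0.72) = 1.440/1.72 = 0.8372 → 0.84
T̂ = ρX + (1 − ρ)μ
  = 0.84 × 126 + 0.16 × 102
  = 105.84 + 16.32
  = 122.16
  ≈ 122.2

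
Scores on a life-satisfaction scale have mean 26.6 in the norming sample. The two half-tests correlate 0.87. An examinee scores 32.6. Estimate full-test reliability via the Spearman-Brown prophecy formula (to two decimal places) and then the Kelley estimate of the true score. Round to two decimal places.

Spearman-Brown: ρ = 2r/(1 + r) = 2(0.87)/(1 + 0.87) = 1.740/1.87 = 0.9305 → 0.93
T̂ = ρX + (1 − ρ)μ
  = 0.93 × 32.6 + 0.07 × 26.6
  = 30.318 + 1.862
  = 32.180
  ≈ 32.18

32.18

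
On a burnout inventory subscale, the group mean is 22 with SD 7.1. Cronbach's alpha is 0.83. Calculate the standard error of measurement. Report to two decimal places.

2.93

SEM = SD · √(1 − ρ) = 7.1 × √0.17 = 7.1 × 0.4123 = 2.927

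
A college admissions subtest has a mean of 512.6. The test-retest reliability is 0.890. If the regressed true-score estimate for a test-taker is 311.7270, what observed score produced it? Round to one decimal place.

T̂ = ρX + (1 − ρ)μ  ⇒  X = (T̂ − (1 − ρ)μ) / ρ
X = (311.7270 − 0.110 × 512.6) / 0.890 = (311.7270 − 56.3860) / 0.890 = 255.3410 / 0.890 = 286.900

286.9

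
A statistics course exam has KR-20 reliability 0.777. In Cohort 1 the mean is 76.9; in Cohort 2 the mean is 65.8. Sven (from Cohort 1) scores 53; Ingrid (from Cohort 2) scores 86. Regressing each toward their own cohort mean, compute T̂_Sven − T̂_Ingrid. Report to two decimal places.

T̂_Sven = 0.777(53) + 0.223(76.9) = 58.3297
T̂_Ingrid = 0.777(86) + 0.223(65.8) = 81.4954
Difference = 58.3297 − 81.4954 = -23.1657

-23.17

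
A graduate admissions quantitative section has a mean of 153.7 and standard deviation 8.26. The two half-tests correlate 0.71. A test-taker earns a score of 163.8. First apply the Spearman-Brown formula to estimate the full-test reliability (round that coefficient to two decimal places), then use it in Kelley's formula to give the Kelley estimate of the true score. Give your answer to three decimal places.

162.083

Spearman-Brown: ρ = 2r/(1 + r) = 2(0.71)/(1 + 0.71) = 1.420/1.71 = 0.8304 → 0.83
T̂ = 0.83(163.8) + 0.17(153.7) = 135.954 + 26.129 = 162.0830 → 162.083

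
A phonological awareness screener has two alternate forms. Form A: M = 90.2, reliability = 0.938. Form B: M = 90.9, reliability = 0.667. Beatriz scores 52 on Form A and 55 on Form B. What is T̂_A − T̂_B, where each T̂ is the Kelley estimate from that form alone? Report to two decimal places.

-12.59

T̂_A = 0.938(52) + 0.062(90.2) = 54.3684
T̂_B = 0.667(55) + 0.333(90.9) = 66.9547
T̂_A − T̂_B = -12.5863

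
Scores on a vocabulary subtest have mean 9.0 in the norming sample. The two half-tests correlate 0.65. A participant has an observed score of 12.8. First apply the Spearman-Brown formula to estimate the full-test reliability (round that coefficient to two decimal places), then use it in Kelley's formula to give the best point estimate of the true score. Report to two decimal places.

12.00

Spearman-Brown: ρ = 2r/(1 + r) = 2(0.65)/(1 + 0.65) = 1.300/1.65 = 0.7879 → 0.79
Kelley's formula gives T̂ = 0.79·12.8 + 0.21·9.0 = 10.112 + 1.890 = 12.002.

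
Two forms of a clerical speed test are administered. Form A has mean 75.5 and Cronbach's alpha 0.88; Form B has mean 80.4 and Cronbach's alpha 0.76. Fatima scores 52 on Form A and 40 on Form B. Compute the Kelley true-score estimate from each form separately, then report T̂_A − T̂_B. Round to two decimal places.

T̂_A = 0.88(52) + 0.12(75.5) = 54.8200
T̂_B = 0.76(40) + 0.24(80.4) = 49.6960
T̂_A − T̂_B = 5.1240

5.12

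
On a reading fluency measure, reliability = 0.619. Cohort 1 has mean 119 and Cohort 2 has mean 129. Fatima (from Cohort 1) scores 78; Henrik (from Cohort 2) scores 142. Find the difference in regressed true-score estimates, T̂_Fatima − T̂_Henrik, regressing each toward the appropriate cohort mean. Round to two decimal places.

-43.43

T̂_Fatima = 0.619(78) + 0.381(119) = 93.6210
T̂_Henrik = 0.619(142) + 0.381(129) = 137.0470
Difference = 93.6210 − 137.0470 = -43.4260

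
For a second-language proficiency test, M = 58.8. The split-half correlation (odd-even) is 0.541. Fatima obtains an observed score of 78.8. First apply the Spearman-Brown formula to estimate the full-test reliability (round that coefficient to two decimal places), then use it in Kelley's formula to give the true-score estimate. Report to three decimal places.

Spearman-Brown: ρ = 2r/(1 + r) = 2(0.541)/(1 + 0.541) = 1.0820/1.541 = 0.7021 → 0.70
T̂ = ρX + (1 − ρ)μ
  = 0.70 × 78.8 + 0.30 × 58.8
  = 55.160 + 17.640
  = 72.8000
  ≈ 72.800

72.800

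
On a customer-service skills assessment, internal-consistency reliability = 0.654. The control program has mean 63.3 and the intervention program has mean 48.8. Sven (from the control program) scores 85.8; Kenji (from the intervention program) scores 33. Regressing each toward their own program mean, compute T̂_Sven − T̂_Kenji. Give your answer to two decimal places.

39.55

T̂_Sven = 0.654(85.8) + 0.346(63.3) = 78.0150
T̂_Kenji = 0.654(33) + 0.346(48.8) = 38.4668
Difference = 78.0150 − 38.4668 = 39.5482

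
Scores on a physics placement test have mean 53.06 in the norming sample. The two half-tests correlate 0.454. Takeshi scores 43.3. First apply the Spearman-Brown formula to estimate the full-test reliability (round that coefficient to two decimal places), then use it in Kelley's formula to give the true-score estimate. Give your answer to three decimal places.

Spearman-Brown: ρ = 2r/(1 + r) = 2(0.454)/(1 + 0.454) = 0.9080/1.454 = 0.6245 → 0.62
T̂ = 0.62(43.3) + 0.38(53.06) = 26.846 + 20.1628 = 47.0088 → 47.009

47.009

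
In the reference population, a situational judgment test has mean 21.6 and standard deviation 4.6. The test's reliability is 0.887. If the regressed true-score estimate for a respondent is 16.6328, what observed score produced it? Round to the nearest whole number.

T̂ = ρX + (1 − ρ)μ  ⇒  X = (T̂ − (1 − ρ)μ) / ρ
X = (16.6328 − 0.113 × 21.6) / 0.887 = (16.6328 − 2.4408) / 0.887 = 14.1920 / 0.887 = 16.00

16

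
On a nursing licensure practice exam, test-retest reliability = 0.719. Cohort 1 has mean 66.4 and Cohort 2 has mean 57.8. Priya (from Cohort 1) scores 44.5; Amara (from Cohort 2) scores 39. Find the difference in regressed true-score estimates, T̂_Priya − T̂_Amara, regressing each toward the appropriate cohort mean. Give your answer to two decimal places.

6.37

T̂_Priya = 0.719(44.5) + 0.281(66.4) = 50.6539
T̂_Amara = 0.719(39) + 0.281(57.8) = 44.2828
Difference = 50.6539 − 44.2828 = 6.3711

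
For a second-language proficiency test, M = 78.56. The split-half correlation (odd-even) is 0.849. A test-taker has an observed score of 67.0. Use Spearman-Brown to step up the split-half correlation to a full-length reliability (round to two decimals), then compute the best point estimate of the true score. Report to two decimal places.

67.92

Spearman-Brown: ρ = 2r/(1 + r) = 2(0.849)/(1 + 0.849) = 1.6980/1.849 = 0.9183 → 0.92
T̂ = 0.92(67.0) + 0.08(78.56) = 61.640 + 6.2848 = 67.925 → 67.92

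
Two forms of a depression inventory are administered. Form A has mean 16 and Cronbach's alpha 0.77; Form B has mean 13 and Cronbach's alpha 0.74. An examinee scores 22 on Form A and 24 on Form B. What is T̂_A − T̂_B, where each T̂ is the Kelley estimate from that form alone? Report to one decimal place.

-0.5

T̂_A = 0.77(22) + 0.23(16) = 20.620
T̂_B = 0.74(24) + 0.26(13) = 21.140
T̂_A − T̂_B = -0.520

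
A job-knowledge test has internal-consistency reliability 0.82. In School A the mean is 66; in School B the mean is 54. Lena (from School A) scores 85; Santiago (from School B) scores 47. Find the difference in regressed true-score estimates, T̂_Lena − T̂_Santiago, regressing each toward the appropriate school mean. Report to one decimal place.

T̂_Lena = 0.82(85) + 0.18(66) = 81.580
T̂_Santiago = 0.82(47) + 0.18(54) = 48.260
Difference = 81.580 − 48.260 = 33.320

33.3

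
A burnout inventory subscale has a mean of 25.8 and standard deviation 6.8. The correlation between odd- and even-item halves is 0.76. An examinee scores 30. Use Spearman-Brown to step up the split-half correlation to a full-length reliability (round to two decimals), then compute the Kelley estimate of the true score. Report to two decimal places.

Spearman-Brown: ρ = 2r/(1 + r) = 2(0.76)/(1 + 0.76) = 1.520/1.76 = 0.8636 → 0.86
T̂ = 0.86(30) + 0.14(25.8) = 25.80 + 3.612 = 29.412 → 29.41

29.41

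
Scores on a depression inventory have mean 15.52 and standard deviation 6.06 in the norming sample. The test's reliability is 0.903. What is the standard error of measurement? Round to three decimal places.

SEM = SD · √(1 − ρ) = 6.06 × √0.097 = 6.06 × 0.3114 = 1.8874

1.887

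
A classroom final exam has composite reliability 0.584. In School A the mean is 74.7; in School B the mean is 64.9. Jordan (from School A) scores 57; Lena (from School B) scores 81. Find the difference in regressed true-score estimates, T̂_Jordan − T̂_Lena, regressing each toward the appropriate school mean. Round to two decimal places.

T̂_Jordan = 0.584(57) + 0.416(74.7) = 64.3632
T̂_Lena = 0.584(81) + 0.416(64.9) = 74.3024
Difference = 64.3632 − 74.3024 = -9.9392

-9.94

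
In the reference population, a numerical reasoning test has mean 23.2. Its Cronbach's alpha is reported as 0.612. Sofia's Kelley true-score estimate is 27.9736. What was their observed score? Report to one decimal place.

31.0

T̂ = ρX + (1 − ρ)μ  ⇒  X = (T̂ − (1 − ρ)μ) / ρ
X = (27.9736 − 0.388 × 23.2) / 0.612 = (27.9736 − 9.0016) / 0.612 = 18.9720 / 0.612 = 31.000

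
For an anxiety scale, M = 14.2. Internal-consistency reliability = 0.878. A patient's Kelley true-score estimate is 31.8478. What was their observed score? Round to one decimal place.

34.3

T̂ = ρX + (1 − ρ)μ  ⇒  X = (T̂ − (1 − ρ)μ) / ρ
X = (31.8478 − 0.122 × 14.2) / 0.878 = (31.8478 − 1.7324) / 0.878 = 30.1154 / 0.878 = 34.300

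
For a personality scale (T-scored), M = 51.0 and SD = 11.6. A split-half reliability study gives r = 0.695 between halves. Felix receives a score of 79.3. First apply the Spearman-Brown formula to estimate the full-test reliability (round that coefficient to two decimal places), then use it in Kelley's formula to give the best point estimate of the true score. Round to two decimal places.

74.21

Spearman-Brown: ρ = 2r/(1 + r) = 2(0.695)/(1 + 0.695) = 1.3900/1.695 = 0.8201 → 0.82
T̂ = ρX + (1 − ρ)μ
  = 0.82 × 79.3 + 0.18 × 51.0
  = 65.026 + 9.180
  = 74.206
  ≈ 74.21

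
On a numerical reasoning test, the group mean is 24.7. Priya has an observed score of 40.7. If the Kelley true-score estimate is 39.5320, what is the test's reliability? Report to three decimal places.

T̂ = ρX + (1 − ρ)μ  ⇒  T̂ − μ = ρ(X − μ)
ρ = (T̂ − μ)/(X − μ) = (39.5320 − 24.7) / (40.7 − 24.7) = 14.8320 / 16.0 = 0.92700

0.927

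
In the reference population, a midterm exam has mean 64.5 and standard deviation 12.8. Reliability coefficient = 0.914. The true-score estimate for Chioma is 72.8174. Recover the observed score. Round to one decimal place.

T̂ = ρX + (1 − ρ)μ  ⇒  X = (T̂ − (1 − ρ)μ) / ρ
X = (72.8174 − 0.086 × 64.5) / 0.914 = (72.8174 − 5.5470) / 0.914 = 67.2704 / 0.914 = 73.600

73.6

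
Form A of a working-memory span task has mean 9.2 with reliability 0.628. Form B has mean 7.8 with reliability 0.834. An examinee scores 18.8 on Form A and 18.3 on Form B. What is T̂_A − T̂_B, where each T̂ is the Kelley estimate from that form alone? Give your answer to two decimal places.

T̂_A = 0.628(18.8) + 0.372(9.2) = 15.2288
T̂_B = 0.834(18.3) + 0.166(7.8) = 16.5570
T̂_A − T̂_B = -1.3282

-1.33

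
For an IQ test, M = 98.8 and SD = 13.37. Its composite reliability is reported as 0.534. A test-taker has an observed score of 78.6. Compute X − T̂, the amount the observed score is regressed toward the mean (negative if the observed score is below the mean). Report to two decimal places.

-9.41

T̂ = 0.534(78.6) + 0.466(98.8) = 41.9724 + 46.0408 = 88.0132 → 88.013
X − T̂ = 78.6 − 88.013 = -9.413 → -9.41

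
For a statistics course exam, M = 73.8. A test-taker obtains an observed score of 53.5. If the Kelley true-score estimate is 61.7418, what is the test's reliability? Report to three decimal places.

T̂ = ρX + (1 − ρ)μ  ⇒  T̂ − μ = ρ(X − μ)
ρ = (T̂ − μ)/(X − μ) = (61.7418 − 73.8) / (53.5 − 73.8) = -12.0582 / -20.3 = 0.59400

0.594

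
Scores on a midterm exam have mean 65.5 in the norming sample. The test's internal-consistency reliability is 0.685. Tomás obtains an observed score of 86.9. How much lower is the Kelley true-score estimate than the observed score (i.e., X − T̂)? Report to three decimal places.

6.741

T̂ = ρX + (1 − ρ)μ
  = 0.685 × 86.9 + 0.315 × 65.5
  = 59.5265 + 20.6325
  = 80.15900
  ≈ 80.1590
X − T̂ = 86.9 − 80.1590 = 6.7410 → 6.741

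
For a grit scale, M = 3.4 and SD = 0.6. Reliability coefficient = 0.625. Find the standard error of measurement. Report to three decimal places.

SEM = SD · √(1 − ρ) = 0.6 × √0.375 = 0.6 × 0.6124 = 0.3674

0.367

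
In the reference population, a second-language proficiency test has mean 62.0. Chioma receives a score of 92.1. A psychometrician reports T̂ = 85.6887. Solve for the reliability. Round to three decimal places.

T̂ = ρX + (1 − ρ)μ  ⇒  T̂ − μ = ρ(X − μ)
ρ = (T̂ − μ)/(X − μ) = (85.6887 − 62.0) / (92.1 − 62.0) = 23.6887 / 30.1 = 0.78700

0.787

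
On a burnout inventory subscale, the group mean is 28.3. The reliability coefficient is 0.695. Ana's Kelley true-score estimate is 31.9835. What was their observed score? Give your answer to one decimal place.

T̂ = ρX + (1 − ρ)μ  ⇒  X = (T̂ − (1 − ρ)μ) / ρ
X = (31.9835 − 0.305 × 28.3) / 0.695 = (31.9835 − 8.6315) / 0.695 = 23.3520 / 0.695 = 33.600

33.6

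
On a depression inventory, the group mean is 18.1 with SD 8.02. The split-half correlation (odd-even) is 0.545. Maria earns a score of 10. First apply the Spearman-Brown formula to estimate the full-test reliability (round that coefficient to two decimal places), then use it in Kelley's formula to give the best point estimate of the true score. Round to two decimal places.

Spearman-Brown: ρ = 2r/(1 + r) = 2(0.545)/(1 + 0.545) = 1.0900/1.545 = 0.7055 → 0.71
T̂ = 0.71(10) + 0.29(18.1) = 7.10 + 5.249 = 12.349 → 12.35

12.35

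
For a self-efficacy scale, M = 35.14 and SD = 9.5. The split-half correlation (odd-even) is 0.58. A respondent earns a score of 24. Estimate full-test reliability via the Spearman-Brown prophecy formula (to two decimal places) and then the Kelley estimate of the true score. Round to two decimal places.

Spearman-Brown: ρ = 2r/(1 + r) = 2(0.58)/(1 + 0.58) = 1.160/1.58 = 0.7342 → 0.73
T̂ = 0.73(24) + 0.27(35.14) = 17.52 + 9.4878 = 27.008 → 27.01

27.01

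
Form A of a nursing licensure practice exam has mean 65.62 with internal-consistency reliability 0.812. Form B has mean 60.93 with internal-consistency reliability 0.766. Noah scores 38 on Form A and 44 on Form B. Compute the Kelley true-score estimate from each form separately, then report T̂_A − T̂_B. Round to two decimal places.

T̂_A = 0.812(38) + 0.188(65.62) = 43.1926
T̂_B = 0.766(44) + 0.234(60.93) = 47.9616
T̂_A − T̂_B = -4.7691

-4.77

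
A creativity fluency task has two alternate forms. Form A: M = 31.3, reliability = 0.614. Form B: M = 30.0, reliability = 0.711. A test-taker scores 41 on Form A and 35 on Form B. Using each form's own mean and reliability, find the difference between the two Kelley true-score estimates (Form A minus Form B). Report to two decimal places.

T̂_A = 0.614(41) + 0.386(31.3) = 37.2558
T̂_B = 0.711(35) + 0.289(30.0) = 33.5550
T̂_A − T̂_B = 3.7008

3.70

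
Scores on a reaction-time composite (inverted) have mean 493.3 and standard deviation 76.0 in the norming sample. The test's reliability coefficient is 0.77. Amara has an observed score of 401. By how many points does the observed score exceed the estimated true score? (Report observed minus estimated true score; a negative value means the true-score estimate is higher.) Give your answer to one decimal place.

-21.2

Regress the observed score toward the mean by the unreliability: T̂ = 0.77·401 + 0.23·493.3 = 308.77 + 113.459 = 422.229.
X − T̂ = 401 − 422.23 = -21.23 → -21.2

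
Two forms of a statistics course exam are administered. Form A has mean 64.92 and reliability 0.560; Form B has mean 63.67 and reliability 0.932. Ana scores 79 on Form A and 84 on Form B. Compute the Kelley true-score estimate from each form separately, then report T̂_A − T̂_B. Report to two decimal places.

T̂_A = 0.560(79) + 0.440(64.92) = 72.8048
T̂_B = 0.932(84) + 0.068(63.67) = 82.6176
T̂_A − T̂_B = -9.8128

-9.81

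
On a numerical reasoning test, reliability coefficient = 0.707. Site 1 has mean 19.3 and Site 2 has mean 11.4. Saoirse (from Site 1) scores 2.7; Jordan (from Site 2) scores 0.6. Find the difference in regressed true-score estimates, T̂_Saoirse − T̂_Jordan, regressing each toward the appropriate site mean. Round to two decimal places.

T̂_Saoirse = 0.707(2.7) + 0.293(19.3) = 7.5638
T̂_Jordan = 0.707(0.6) + 0.293(11.4) = 3.7644
Difference = 7.5638 − 3.7644 = 3.7994

3.80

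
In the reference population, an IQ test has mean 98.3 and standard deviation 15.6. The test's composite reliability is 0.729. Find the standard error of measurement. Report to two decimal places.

SEM = SD · √(1 − ρ) = 15.6 × √0.271 = 15.6 × 0.5206 = 8.121

8.12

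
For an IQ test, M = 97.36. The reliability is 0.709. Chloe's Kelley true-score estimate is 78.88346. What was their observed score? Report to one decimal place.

T̂ = ρX + (1 − ρ)μ  ⇒  X = (T̂ − (1 − ρ)μ) / ρ
X = (78.88346 − 0.291 × 97.36) / 0.709 = (78.88346 − 28.33176) / 0.709 = 50.55170 / 0.709 = 71.300

71.3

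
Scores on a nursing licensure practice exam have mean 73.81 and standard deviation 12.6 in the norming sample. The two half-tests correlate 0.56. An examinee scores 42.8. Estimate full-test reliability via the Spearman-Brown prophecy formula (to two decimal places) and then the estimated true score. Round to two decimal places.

51.48

Spearman-Brown: ρ = 2r/(1 + r) = 2(0.56)/(1 + 0.56) = 1.120/1.56 = 0.7179 → 0.72
T̂ = ρX + (1 − ρ)μ
  = 0.72 × 42.8 + 0.28 × 73.81
  = 30.816 + 20.6668
  = 51.483
  ≈ 51.48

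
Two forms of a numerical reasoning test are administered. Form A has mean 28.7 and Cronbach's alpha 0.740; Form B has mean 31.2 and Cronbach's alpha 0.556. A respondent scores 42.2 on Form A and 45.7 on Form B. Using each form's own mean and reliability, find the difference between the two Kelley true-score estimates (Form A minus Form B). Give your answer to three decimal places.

T̂_A = 0.740(42.2) + 0.260(28.7) = 38.69000
T̂_B = 0.556(45.7) + 0.444(31.2) = 39.26200
T̂_A − T̂_B = -0.57200

-0.572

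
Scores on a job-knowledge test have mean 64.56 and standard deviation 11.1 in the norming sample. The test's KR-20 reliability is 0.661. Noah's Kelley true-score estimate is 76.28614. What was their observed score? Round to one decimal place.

T̂ = ρX + (1 − ρ)μ  ⇒  X = (T̂ − (1 − ρ)μ) / ρ
X = (76.28614 − 0.339 × 64.56) / 0.661 = (76.28614 − 21.88584) / 0.661 = 54.40030 / 0.661 = 82.300

82.3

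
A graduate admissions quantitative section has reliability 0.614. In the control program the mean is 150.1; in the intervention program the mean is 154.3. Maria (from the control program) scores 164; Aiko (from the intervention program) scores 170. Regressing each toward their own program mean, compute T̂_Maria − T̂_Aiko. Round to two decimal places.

-5.31

T̂_Maria = 0.614(164) + 0.386(150.1) = 158.6346
T̂_Aiko = 0.614(170) + 0.386(154.3) = 163.9398
Difference = 158.6346 − 163.9398 = -5.3052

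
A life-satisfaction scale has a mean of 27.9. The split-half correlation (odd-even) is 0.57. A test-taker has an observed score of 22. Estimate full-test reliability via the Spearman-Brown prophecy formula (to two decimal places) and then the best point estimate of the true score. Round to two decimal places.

23.59

Spearman-Brown: ρ = 2r/(1 + r) = 2(0.57)/(1 + 0.57) = 1.140/1.57 = 0.7261 → 0.73
Regress the observed score toward the mean by the unreliability: T̂ = 0.73·22 + 0.27·27.9 = 16.06 + 7.533 = 23.593.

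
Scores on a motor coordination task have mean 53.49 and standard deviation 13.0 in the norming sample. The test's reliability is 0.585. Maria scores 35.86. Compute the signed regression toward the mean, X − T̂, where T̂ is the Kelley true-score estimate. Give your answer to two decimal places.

-7.32

Kelley's formula gives T̂ = 0.585·35.86 + 0.415·53.49 = 20.97810 + 22.19835 = 43.1765.
X − T̂ = 35.86 − 43.176 = -7.316 → -7.32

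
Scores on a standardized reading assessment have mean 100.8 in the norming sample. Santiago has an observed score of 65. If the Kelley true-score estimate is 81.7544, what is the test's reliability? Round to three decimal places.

T̂ = ρX + (1 − ρ)μ  ⇒  T̂ − μ = ρ(X − μ)
ρ = (T̂ − μ)/(X − μ) = (81.7544 − 100.8) / (65 − 100.8) = -19.0456 / -35.8 = 0.53200

0.532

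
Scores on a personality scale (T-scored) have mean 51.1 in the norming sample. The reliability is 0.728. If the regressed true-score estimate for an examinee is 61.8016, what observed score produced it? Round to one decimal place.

T̂ = ρX + (1 − ρ)μ  ⇒  X = (T̂ − (1 − ρ)μ) / ρ
X = (61.8016 − 0.272 × 51.1) / 0.728 = (61.8016 − 13.8992) / 0.728 = 47.9024 / 0.728 = 65.800

65.8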